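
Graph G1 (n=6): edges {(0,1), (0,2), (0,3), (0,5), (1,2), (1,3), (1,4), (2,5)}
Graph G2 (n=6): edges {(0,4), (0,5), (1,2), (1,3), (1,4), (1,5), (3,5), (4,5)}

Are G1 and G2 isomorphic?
Yes, isomorphic

The graphs are isomorphic.
One valid mapping φ: V(G1) → V(G2): 0→5, 1→1, 2→4, 3→3, 4→2, 5→0

Verify φ preserves adjacency — for each edge of G1, its image is an edge of G2:
  (0,1) → (φ(0),φ(1)) = (1,5) ∈ E(G2) ✓
  (0,2) → (φ(0),φ(2)) = (4,5) ∈ E(G2) ✓
  (0,3) → (φ(0),φ(3)) = (3,5) ∈ E(G2) ✓
  (0,5) → (φ(0),φ(5)) = (0,5) ∈ E(G2) ✓
  (1,2) → (φ(1),φ(2)) = (1,4) ∈ E(G2) ✓
  (1,3) → (φ(1),φ(3)) = (1,3) ∈ E(G2) ✓
  (1,4) → (φ(1),φ(4)) = (1,2) ∈ E(G2) ✓
  (2,5) → (φ(2),φ(5)) = (0,4) ∈ E(G2) ✓
All 8 edges of G1 map to edges of G2, and |E(G1)| = |E(G2)| = 8, so φ is a bijection on edges as well as vertices. Hence G1 ≅ G2.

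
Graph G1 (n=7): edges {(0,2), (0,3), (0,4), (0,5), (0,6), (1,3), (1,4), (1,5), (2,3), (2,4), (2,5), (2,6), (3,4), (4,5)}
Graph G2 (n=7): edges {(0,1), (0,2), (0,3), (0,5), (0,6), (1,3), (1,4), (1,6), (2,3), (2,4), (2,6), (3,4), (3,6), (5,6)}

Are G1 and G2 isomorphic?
Yes, isomorphic

The graphs are isomorphic.
One valid mapping φ: V(G1) → V(G2): 0→0, 1→4, 2→6, 3→1, 4→3, 5→2, 6→5

Verify φ preserves adjacency — for each edge of G1, its image is an edge of G2:
  (0,2) → (φ(0),φ(2)) = (0,6) ∈ E(G2) ✓
  (0,3) → (φ(0),φ(3)) = (0,1) ∈ E(G2) ✓
  (0,4) → (φ(0),φ(4)) = (0,3) ∈ E(G2) ✓
  (0,5) → (φ(0),φ(5)) = (0,2) ∈ E(G2) ✓
  (0,6) → (φ(0),φ(6)) = (0,5) ∈ E(G2) ✓
  (1,3) → (φ(1),φ(3)) = (1,4) ∈ E(G2) ✓
  (1,4) → (φ(1),φ(4)) = (3,4) ∈ E(G2) ✓
  (1,5) → (φ(1),φ(5)) = (2,4) ∈ E(G2) ✓
  (2,3) → (φ(2),φ(3)) = (1,6) ∈ E(G2) ✓
  (2,4) → (φ(2),φ(4)) = (3,6) ∈ E(G2) ✓
  (2,5) → (φ(2),φ(5)) = (2,6) ∈ E(G2) ✓
  (2,6) → (φ(2),φ(6)) = (5,6) ∈ E(G2) ✓
  (3,4) → (φ(3),φ(4)) = (1,3) ∈ E(G2) ✓
  (4,5) → (φ(4),φ(5)) = (2,3) ∈ E(G2) ✓
All 14 edges of G1 map to edges of G2, and |E(G1)| = |E(G2)| = 14, so φ is a bijection on edges as well as vertices. Hence G1 ≅ G2.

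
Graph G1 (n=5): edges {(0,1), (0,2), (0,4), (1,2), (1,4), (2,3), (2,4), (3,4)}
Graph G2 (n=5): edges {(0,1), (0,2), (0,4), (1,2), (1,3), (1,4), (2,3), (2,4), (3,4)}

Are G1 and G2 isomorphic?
No, not isomorphic

The graphs are NOT isomorphic.

Counting edges: G1 has 8 edge(s); G2 has 9 edge(s).
Edge count is an isomorphism invariant (a bijection on vertices induces a bijection on edges), so differing edge counts rule out isomorphism.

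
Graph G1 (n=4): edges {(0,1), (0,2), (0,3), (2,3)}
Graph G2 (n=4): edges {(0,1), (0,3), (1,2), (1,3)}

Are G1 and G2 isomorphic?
Yes, isomorphic

The graphs are isomorphic.
One valid mapping φ: V(G1) → V(G2): 0→1, 1→2, 2→0, 3→3

Verify φ preserves adjacency — for each edge of G1, its image is an edge of G2:
  (0,1) → (φ(0),φ(1)) = (1,2) ∈ E(G2) ✓
  (0,2) → (φ(0),φ(2)) = (0,1) ∈ E(G2) ✓
  (0,3) → (φ(0),φ(3)) = (1,3) ∈ E(G2) ✓
  (2,3) → (φ(2),φ(3)) = (0,3) ∈ E(G2) ✓
All 4 edges of G1 map to edges of G2, and |E(G1)| = |E(G2)| = 4, so φ is a bijection on edges as well as vertices. Hence G1 ≅ G2.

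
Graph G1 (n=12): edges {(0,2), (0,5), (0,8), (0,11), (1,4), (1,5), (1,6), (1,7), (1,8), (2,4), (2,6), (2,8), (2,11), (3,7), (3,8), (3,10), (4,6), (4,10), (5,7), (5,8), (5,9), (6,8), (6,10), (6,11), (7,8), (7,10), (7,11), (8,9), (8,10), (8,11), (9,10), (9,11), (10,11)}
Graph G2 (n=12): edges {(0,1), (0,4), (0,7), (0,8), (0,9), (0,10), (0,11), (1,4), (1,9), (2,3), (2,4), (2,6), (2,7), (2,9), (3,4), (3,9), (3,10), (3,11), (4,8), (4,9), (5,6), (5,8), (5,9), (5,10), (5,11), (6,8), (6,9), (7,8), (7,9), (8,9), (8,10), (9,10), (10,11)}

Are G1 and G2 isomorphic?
Yes, isomorphic

The graphs are isomorphic.
One valid mapping φ: V(G1) → V(G2): 0→6, 1→3, 2→5, 3→1, 4→11, 5→2, 6→10, 7→4, 8→9, 9→7, 10→0, 11→8

Verify φ preserves adjacency — for each edge of G1, its image is an edge of G2:
  (0,2) → (φ(0),φ(2)) = (5,6) ∈ E(G2) ✓
  (0,5) → (φ(0),φ(5)) = (2,6) ∈ E(G2) ✓
  (0,8) → (φ(0),φ(8)) = (6,9) ∈ E(G2) ✓
  (0,11) → (φ(0),φ(11)) = (6,8) ∈ E(G2) ✓
  (1,4) → (φ(1),φ(4)) = (3,11) ∈ E(G2) ✓
  (1,5) → (φ(1),φ(5)) = (2,3) ∈ E(G2) ✓
  (1,6) → (φ(1),φ(6)) = (3,10) ∈ E(G2) ✓
  (1,7) → (φ(1),φ(7)) = (3,4) ∈ E(G2) ✓
  (1,8) → (φ(1),φ(8)) = (3,9) ∈ E(G2) ✓
  (2,4) → (φ(2),φ(4)) = (5,11) ∈ E(G2) ✓
  (2,6) → (φ(2),φ(6)) = (5,10) ∈ E(G2) ✓
  (2,8) → (φ(2),φ(8)) = (5,9) ∈ E(G2) ✓
  (2,11) → (φ(2),φ(11)) = (5,8) ∈ E(G2) ✓
  (3,7) → (φ(3),φ(7)) = (1,4) ∈ E(G2) ✓
  (3,8) → (φ(3),φ(8)) = (1,9) ∈ E(G2) ✓
  (3,10) → (φ(3),φ(10)) = (0,1) ∈ E(G2) ✓
  (4,6) → (φ(4),φ(6)) = (10,11) ∈ E(G2) ✓
  (4,10) → (φ(4),φ(10)) = (0,11) ∈ E(G2) ✓
  (5,7) → (φ(5),φ(7)) = (2,4) ∈ E(G2) ✓
  (5,8) → (φ(5),φ(8)) = (2,9) ∈ E(G2) ✓
  (5,9) → (φ(5),φ(9)) = (2,7) ∈ E(G2) ✓
  (6,8) → (φ(6),φ(8)) = (9,10) ∈ E(G2) ✓
  (6,10) → (φ(6),φ(10)) = (0,10) ∈ E(G2) ✓
  (6,11) → (φ(6),φ(11)) = (8,10) ∈ E(G2) ✓
  (7,8) → (φ(7),φ(8)) = (4,9) ∈ E(G2) ✓
  (7,10) → (φ(7),φ(10)) = (0,4) ∈ E(G2) ✓
  (7,11) → (φ(7),φ(11)) = (4,8) ∈ E(G2) ✓
  (8,9) → (φ(8),φ(9)) = (7,9) ∈ E(G2) ✓
  (8,10) → (φ(8),φ(10)) = (0,9) ∈ E(G2) ✓
  (8,11) → (φ(8),φ(11)) = (8,9) ∈ E(G2) ✓
  (9,10) → (φ(9),φ(10)) = (0,7) ∈ E(G2) ✓
  (9,11) → (φ(9),φ(11)) = (7,8) ∈ E(G2) ✓
  (10,11) → (φ(10),φ(11)) = (0,8) ∈ E(G2) ✓
All 33 edges of G1 map to edges of G2, and |E(G1)| = |E(G2)| = 33, so φ is a bijection on edges as well as vertices. Hence G1 ≅ G2.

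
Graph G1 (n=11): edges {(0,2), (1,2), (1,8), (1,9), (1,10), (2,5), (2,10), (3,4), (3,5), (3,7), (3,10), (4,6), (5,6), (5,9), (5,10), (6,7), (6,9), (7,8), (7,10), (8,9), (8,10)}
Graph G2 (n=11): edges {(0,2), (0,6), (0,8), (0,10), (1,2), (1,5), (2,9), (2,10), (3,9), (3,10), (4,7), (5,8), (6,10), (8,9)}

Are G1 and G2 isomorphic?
No, not isomorphic

The graphs are NOT isomorphic.

Connected components of G1: 1 component(s) with vertex sets [[0, 1, 2, 3, 4, 5, 6, 7, 8, 9, 10]], sizes [11].
Connected components of G2: 2 component(s) with vertex sets [[4, 7], [0, 1, 2, 3, 5, 6, 8, 9, 10]], sizes [2, 9].
The number of connected components (and the multiset of component sizes) is an isomorphism invariant — an isomorphism maps each component of G1 bijectively onto a component of G2. Since G1 has 1 component(s) and G2 has 2, they cannot be isomorphic.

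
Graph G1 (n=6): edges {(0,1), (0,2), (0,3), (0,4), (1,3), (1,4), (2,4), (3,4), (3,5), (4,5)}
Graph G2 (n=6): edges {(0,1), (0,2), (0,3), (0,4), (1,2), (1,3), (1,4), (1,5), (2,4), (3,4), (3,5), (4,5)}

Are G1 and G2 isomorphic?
No, not isomorphic

The graphs are NOT isomorphic.

Counting edges: G1 has 10 edge(s); G2 has 12 edge(s).
Edge count is an isomorphism invariant (a bijection on vertices induces a bijection on edges), so differing edge counts rule out isomorphism.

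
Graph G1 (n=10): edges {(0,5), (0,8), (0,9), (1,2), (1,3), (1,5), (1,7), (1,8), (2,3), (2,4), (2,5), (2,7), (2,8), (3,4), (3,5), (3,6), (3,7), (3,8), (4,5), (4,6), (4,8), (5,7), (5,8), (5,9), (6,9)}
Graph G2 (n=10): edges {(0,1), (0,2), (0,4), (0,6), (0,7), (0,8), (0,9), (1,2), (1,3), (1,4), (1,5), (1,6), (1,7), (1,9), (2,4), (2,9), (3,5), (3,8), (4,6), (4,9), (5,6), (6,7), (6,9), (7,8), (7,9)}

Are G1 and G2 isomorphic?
Yes, isomorphic

The graphs are isomorphic.
One valid mapping φ: V(G1) → V(G2): 0→5, 1→4, 2→9, 3→0, 4→7, 5→1, 6→8, 7→2, 8→6, 9→3

Verify φ preserves adjacency — for each edge of G1, its image is an edge of G2:
  (0,5) → (φ(0),φ(5)) = (1,5) ∈ E(G2) ✓
  (0,8) → (φ(0),φ(8)) = (5,6) ∈ E(G2) ✓
  (0,9) → (φ(0),φ(9)) = (3,5) ∈ E(G2) ✓
  (1,2) → (φ(1),φ(2)) = (4,9) ∈ E(G2) ✓
  (1,3) → (φ(1),φ(3)) = (0,4) ∈ E(G2) ✓
  (1,5) → (φ(1),φ(5)) = (1,4) ∈ E(G2) ✓
  (1,7) → (φ(1),φ(7)) = (2,4) ∈ E(G2) ✓
  (1,8) → (φ(1),φ(8)) = (4,6) ∈ E(G2) ✓
  (2,3) → (φ(2),φ(3)) = (0,9) ∈ E(G2) ✓
  (2,4) → (φ(2),φ(4)) = (7,9) ∈ E(G2) ✓
  (2,5) → (φ(2),φ(5)) = (1,9) ∈ E(G2) ✓
  (2,7) → (φ(2),φ(7)) = (2,9) ∈ E(G2) ✓
  (2,8) → (φ(2),φ(8)) = (6,9) ∈ E(G2) ✓
  (3,4) → (φ(3),φ(4)) = (0,7) ∈ E(G2) ✓
  (3,5) → (φ(3),φ(5)) = (0,1) ∈ E(G2) ✓
  (3,6) → (φ(3),φ(6)) = (0,8) ∈ E(G2) ✓
  (3,7) → (φ(3),φ(7)) = (0,2) ∈ E(G2) ✓
  (3,8) → (φ(3),φ(8)) = (0,6) ∈ E(G2) ✓
  (4,5) → (φ(4),φ(5)) = (1,7) ∈ E(G2) ✓
  (4,6) → (φ(4),φ(6)) = (7,8) ∈ E(G2) ✓
  (4,8) → (φ(4),φ(8)) = (6,7) ∈ E(G2) ✓
  (5,7) → (φ(5),φ(7)) = (1,2) ∈ E(G2) ✓
  (5,8) → (φ(5),φ(8)) = (1,6) ∈ E(G2) ✓
  (5,9) → (φ(5),φ(9)) = (1,3) ∈ E(G2) ✓
  (6,9) → (φ(6),φ(9)) = (3,8) ∈ E(G2) ✓
All 25 edges of G1 map to edges of G2, and |E(G1)| = |E(G2)| = 25, so φ is a bijection on edges as well as vertices. Hence G1 ≅ G2.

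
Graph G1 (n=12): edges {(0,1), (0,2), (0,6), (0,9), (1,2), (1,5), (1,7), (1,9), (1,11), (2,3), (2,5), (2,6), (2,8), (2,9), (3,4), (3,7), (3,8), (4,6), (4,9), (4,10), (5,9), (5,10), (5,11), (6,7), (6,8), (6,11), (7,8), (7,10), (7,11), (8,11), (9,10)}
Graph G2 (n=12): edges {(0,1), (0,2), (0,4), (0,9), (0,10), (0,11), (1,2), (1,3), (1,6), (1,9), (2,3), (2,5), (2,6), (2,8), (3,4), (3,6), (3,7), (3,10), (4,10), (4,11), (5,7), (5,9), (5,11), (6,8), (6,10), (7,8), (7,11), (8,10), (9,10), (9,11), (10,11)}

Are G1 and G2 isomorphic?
Yes, isomorphic

The graphs are isomorphic.
One valid mapping φ: V(G1) → V(G2): 0→4, 1→0, 2→10, 3→8, 4→7, 5→9, 6→3, 7→2, 8→6, 9→11, 10→5, 11→1

Verify φ preserves adjacency — for each edge of G1, its image is an edge of G2:
  (0,1) → (φ(0),φ(1)) = (0,4) ∈ E(G2) ✓
  (0,2) → (φ(0),φ(2)) = (4,10) ∈ E(G2) ✓
  (0,6) → (φ(0),φ(6)) = (3,4) ∈ E(G2) ✓
  (0,9) → (φ(0),φ(9)) = (4,11) ∈ E(G2) ✓
  (1,2) → (φ(1),φ(2)) = (0,10) ∈ E(G2) ✓
  (1,5) → (φ(1),φ(5)) = (0,9) ∈ E(G2) ✓
  (1,7) → (φ(1),φ(7)) = (0,2) ∈ E(G2) ✓
  (1,9) → (φ(1),φ(9)) = (0,11) ∈ E(G2) ✓
  (1,11) → (φ(1),φ(11)) = (0,1) ∈ E(G2) ✓
  (2,3) → (φ(2),φ(3)) = (8,10) ∈ E(G2) ✓
  (2,5) → (φ(2),φ(5)) = (9,10) ∈ E(G2) ✓
  (2,6) → (φ(2),φ(6)) = (3,10) ∈ E(G2) ✓
  (2,8) → (φ(2),φ(8)) = (6,10) ∈ E(G2) ✓
  (2,9) → (φ(2),φ(9)) = (10,11) ∈ E(G2) ✓
  (3,4) → (φ(3),φ(4)) = (7,8) ∈ E(G2) ✓
  (3,7) → (φ(3),φ(7)) = (2,8) ∈ E(G2) ✓
  (3,8) → (φ(3),φ(8)) = (6,8) ∈ E(G2) ✓
  (4,6) → (φ(4),φ(6)) = (3,7) ∈ E(G2) ✓
  (4,9) → (φ(4),φ(9)) = (7,11) ∈ E(G2) ✓
  (4,10) → (φ(4),φ(10)) = (5,7) ∈ E(G2) ✓
  (5,9) → (φ(5),φ(9)) = (9,11) ∈ E(G2) ✓
  (5,10) → (φ(5),φ(10)) = (5,9) ∈ E(G2) ✓
  (5,11) → (φ(5),φ(11)) = (1,9) ∈ E(G2) ✓
  (6,7) → (φ(6),φ(7)) = (2,3) ∈ E(G2) ✓
  (6,8) → (φ(6),φ(8)) = (3,6) ∈ E(G2) ✓
  (6,11) → (φ(6),φ(11)) = (1,3) ∈ E(G2) ✓
  (7,8) → (φ(7),φ(8)) = (2,6) ∈ E(G2) ✓
  (7,10) → (φ(7),φ(10)) = (2,5) ∈ E(G2) ✓
  (7,11) → (φ(7),φ(11)) = (1,2) ∈ E(G2) ✓
  (8,11) → (φ(8),φ(11)) = (1,6) ∈ E(G2) ✓
  (9,10) → (φ(9),φ(10)) = (5,11) ∈ E(G2) ✓
All 31 edges of G1 map to edges of G2, and |E(G1)| = |E(G2)| = 31, so φ is a bijection on edges as well as vertices. Hence G1 ≅ G2.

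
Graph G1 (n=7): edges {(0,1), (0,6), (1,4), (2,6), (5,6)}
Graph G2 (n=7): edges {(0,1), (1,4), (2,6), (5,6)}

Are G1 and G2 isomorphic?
No, not isomorphic

The graphs are NOT isomorphic.

Counting edges: G1 has 5 edge(s); G2 has 4 edge(s).
Edge count is an isomorphism invariant (a bijection on vertices induces a bijection on edges), so differing edge counts rule out isomorphism.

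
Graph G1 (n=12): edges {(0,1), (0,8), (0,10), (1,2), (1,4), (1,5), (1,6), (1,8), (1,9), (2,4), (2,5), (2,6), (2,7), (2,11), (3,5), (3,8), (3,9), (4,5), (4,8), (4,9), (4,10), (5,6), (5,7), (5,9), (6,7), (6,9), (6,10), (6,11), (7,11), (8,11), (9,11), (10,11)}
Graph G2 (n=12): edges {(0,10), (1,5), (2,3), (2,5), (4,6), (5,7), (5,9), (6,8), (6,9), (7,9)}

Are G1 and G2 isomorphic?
No, not isomorphic

The graphs are NOT isomorphic.

Connected components of G1: 1 component(s) with vertex sets [[0, 1, 2, 3, 4, 5, 6, 7, 8, 9, 10, 11]], sizes [12].
Connected components of G2: 3 component(s) with vertex sets [[11], [0, 10], [1, 2, 3, 4, 5, 6, 7, 8, 9]], sizes [1, 2, 9].
The number of connected components (and the multiset of component sizes) is an isomorphism invariant — an isomorphism maps each component of G1 bijectively onto a component of G2. Since G1 has 1 component(s) and G2 has 3, they cannot be isomorphic.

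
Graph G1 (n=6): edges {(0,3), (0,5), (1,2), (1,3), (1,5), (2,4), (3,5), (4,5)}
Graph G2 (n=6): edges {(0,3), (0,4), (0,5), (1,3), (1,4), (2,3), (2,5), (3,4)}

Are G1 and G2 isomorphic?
Yes, isomorphic

The graphs are isomorphic.
One valid mapping φ: V(G1) → V(G2): 0→1, 1→0, 2→5, 3→4, 4→2, 5→3

Verify φ preserves adjacency — for each edge of G1, its image is an edge of G2:
  (0,3) → (φ(0),φ(3)) = (1,4) ∈ E(G2) ✓
  (0,5) → (φ(0),φ(5)) = (1,3) ∈ E(G2) ✓
  (1,2) → (φ(1),φ(2)) = (0,5) ∈ E(G2) ✓
  (1,3) → (φ(1),φ(3)) = (0,4) ∈ E(G2) ✓
  (1,5) → (φ(1),φ(5)) = (0,3) ∈ E(G2) ✓
  (2,4) → (φ(2),φ(4)) = (2,5) ∈ E(G2) ✓
  (3,5) → (φ(3),φ(5)) = (3,4) ∈ E(G2) ✓
  (4,5) → (φ(4),φ(5)) = (2,3) ∈ E(G2) ✓
All 8 edges of G1 map to edges of G2, and |E(G1)| = |E(G2)| = 8, so φ is a bijection on edges as well as vertices. Hence G1 ≅ G2.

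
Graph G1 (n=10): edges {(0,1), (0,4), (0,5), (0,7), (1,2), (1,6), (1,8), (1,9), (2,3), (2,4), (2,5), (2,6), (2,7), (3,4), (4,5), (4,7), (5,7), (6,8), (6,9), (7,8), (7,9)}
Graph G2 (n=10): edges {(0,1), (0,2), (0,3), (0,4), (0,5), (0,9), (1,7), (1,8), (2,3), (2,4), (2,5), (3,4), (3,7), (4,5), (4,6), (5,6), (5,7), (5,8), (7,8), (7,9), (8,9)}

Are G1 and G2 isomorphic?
Yes, isomorphic

The graphs are isomorphic.
One valid mapping φ: V(G1) → V(G2): 0→3, 1→7, 2→5, 3→6, 4→4, 5→2, 6→8, 7→0, 8→1, 9→9

Verify φ preserves adjacency — for each edge of G1, its image is an edge of G2:
  (0,1) → (φ(0),φ(1)) = (3,7) ∈ E(G2) ✓
  (0,4) → (φ(0),φ(4)) = (3,4) ∈ E(G2) ✓
  (0,5) → (φ(0),φ(5)) = (2,3) ∈ E(G2) ✓
  (0,7) → (φ(0),φ(7)) = (0,3) ∈ E(G2) ✓
  (1,2) → (φ(1),φ(2)) = (5,7) ∈ E(G2) ✓
  (1,6) → (φ(1),φ(6)) = (7,8) ∈ E(G2) ✓
  (1,8) → (φ(1),φ(8)) = (1,7) ∈ E(G2) ✓
  (1,9) → (φ(1),φ(9)) = (7,9) ∈ E(G2) ✓
  (2,3) → (φ(2),φ(3)) = (5,6) ∈ E(G2) ✓
  (2,4) → (φ(2),φ(4)) = (4,5) ∈ E(G2) ✓
  (2,5) → (φ(2),φ(5)) = (2,5) ∈ E(G2) ✓
  (2,6) → (φ(2),φ(6)) = (5,8) ∈ E(G2) ✓
  (2,7) → (φ(2),φ(7)) = (0,5) ∈ E(G2) ✓
  (3,4) → (φ(3),φ(4)) = (4,6) ∈ E(G2) ✓
  (4,5) → (φ(4),φ(5)) = (2,4) ∈ E(G2) ✓
  (4,7) → (φ(4),φ(7)) = (0,4) ∈ E(G2) ✓
  (5,7) → (φ(5),φ(7)) = (0,2) ∈ E(G2) ✓
  (6,8) → (φ(6),φ(8)) = (1,8) ∈ E(G2) ✓
  (6,9) → (φ(6),φ(9)) = (8,9) ∈ E(G2) ✓
  (7,8) → (φ(7),φ(8)) = (0,1) ∈ E(G2) ✓
  (7,9) → (φ(7),φ(9)) = (0,9) ∈ E(G2) ✓
All 21 edges of G1 map to edges of G2, and |E(G1)| = |E(G2)| = 21, so φ is a bijection on edges as well as vertices. Hence G1 ≅ G2.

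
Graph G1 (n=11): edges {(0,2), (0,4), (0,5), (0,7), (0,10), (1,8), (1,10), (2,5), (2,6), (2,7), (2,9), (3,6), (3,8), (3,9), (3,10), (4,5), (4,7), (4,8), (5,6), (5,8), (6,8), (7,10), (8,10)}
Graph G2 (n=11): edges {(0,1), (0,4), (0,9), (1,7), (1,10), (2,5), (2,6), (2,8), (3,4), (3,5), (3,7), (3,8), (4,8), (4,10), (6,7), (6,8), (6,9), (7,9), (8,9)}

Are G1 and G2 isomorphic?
No, not isomorphic

The graphs are NOT isomorphic.

Degrees in G1: deg(0)=5, deg(1)=2, deg(2)=5, deg(3)=4, deg(4)=4, deg(5)=5, deg(6)=4, deg(7)=4, deg(8)=6, deg(9)=2, deg(10)=5.
Sorted degree sequence of G1: [6, 5, 5, 5, 5, 4, 4, 4, 4, 2, 2].
Degrees in G2: deg(0)=3, deg(1)=3, deg(2)=3, deg(3)=4, deg(4)=4, deg(5)=2, deg(6)=4, deg(7)=4, deg(8)=5, deg(9)=4, deg(10)=2.
Sorted degree sequence of G2: [5, 4, 4, 4, 4, 4, 3, 3, 3, 2, 2].
The (sorted) degree sequence is an isomorphism invariant, so since G1 and G2 have different degree sequences they cannot be isomorphic.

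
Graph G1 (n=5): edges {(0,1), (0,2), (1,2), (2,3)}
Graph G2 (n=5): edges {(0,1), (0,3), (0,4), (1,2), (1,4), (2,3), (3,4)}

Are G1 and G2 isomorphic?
No, not isomorphic

The graphs are NOT isomorphic.

Degrees in G1: deg(0)=2, deg(1)=2, deg(2)=3, deg(3)=1, deg(4)=0.
Sorted degree sequence of G1: [3, 2, 2, 1, 0].
Degrees in G2: deg(0)=3, deg(1)=3, deg(2)=2, deg(3)=3, deg(4)=3.
Sorted degree sequence of G2: [3, 3, 3, 3, 2].
The (sorted) degree sequence is an isomorphism invariant, so since G1 and G2 have different degree sequences they cannot be isomorphic.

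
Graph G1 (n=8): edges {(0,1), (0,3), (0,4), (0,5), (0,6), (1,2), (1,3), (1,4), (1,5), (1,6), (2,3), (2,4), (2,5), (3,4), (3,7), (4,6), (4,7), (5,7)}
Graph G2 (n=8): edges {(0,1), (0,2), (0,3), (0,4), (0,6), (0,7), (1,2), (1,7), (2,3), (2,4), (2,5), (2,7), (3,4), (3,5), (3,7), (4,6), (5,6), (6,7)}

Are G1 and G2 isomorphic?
Yes, isomorphic

The graphs are isomorphic.
One valid mapping φ: V(G1) → V(G2): 0→7, 1→0, 2→4, 3→3, 4→2, 5→6, 6→1, 7→5

Verify φ preserves adjacency — for each edge of G1, its image is an edge of G2:
  (0,1) → (φ(0),φ(1)) = (0,7) ∈ E(G2) ✓
  (0,3) → (φ(0),φ(3)) = (3,7) ∈ E(G2) ✓
  (0,4) → (φ(0),φ(4)) = (2,7) ∈ E(G2) ✓
  (0,5) → (φ(0),φ(5)) = (6,7) ∈ E(G2) ✓
  (0,6) → (φ(0),φ(6)) = (1,7) ∈ E(G2) ✓
  (1,2) → (φ(1),φ(2)) = (0,4) ∈ E(G2) ✓
  (1,3) → (φ(1),φ(3)) = (0,3) ∈ E(G2) ✓
  (1,4) → (φ(1),φ(4)) = (0,2) ∈ E(G2) ✓
  (1,5) → (φ(1),φ(5)) = (0,6) ∈ E(G2) ✓
  (1,6) → (φ(1),φ(6)) = (0,1) ∈ E(G2) ✓
  (2,3) → (φ(2),φ(3)) = (3,4) ∈ E(G2) ✓
  (2,4) → (φ(2),φ(4)) = (2,4) ∈ E(G2) ✓
  (2,5) → (φ(2),φ(5)) = (4,6) ∈ E(G2) ✓
  (3,4) → (φ(3),φ(4)) = (2,3) ∈ E(G2) ✓
  (3,7) → (φ(3),φ(7)) = (3,5) ∈ E(G2) ✓
  (4,6) → (φ(4),φ(6)) = (1,2) ∈ E(G2) ✓
  (4,7) → (φ(4),φ(7)) = (2,5) ∈ E(G2) ✓
  (5,7) → (φ(5),φ(7)) = (5,6) ∈ E(G2) ✓
All 18 edges of G1 map to edges of G2, and |E(G1)| = |E(G2)| = 18, so φ is a bijection on edges as well as vertices. Hence G1 ≅ G2.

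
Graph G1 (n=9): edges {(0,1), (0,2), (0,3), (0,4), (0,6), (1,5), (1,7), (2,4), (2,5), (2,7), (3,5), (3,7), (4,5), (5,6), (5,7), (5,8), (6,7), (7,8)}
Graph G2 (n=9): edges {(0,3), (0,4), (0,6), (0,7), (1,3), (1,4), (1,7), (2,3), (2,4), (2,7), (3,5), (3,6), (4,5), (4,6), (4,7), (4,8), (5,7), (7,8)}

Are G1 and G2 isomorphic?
Yes, isomorphic

The graphs are isomorphic.
One valid mapping φ: V(G1) → V(G2): 0→3, 1→2, 2→0, 3→5, 4→6, 5→4, 6→1, 7→7, 8→8

Verify φ preserves adjacency — for each edge of G1, its image is an edge of G2:
  (0,1) → (φ(0),φ(1)) = (2,3) ∈ E(G2) ✓
  (0,2) → (φ(0),φ(2)) = (0,3) ∈ E(G2) ✓
  (0,3) → (φ(0),φ(3)) = (3,5) ∈ E(G2) ✓
  (0,4) → (φ(0),φ(4)) = (3,6) ∈ E(G2) ✓
  (0,6) → (φ(0),φ(6)) = (1,3) ∈ E(G2) ✓
  (1,5) → (φ(1),φ(5)) = (2,4) ∈ E(G2) ✓
  (1,7) → (φ(1),φ(7)) = (2,7) ∈ E(G2) ✓
  (2,4) → (φ(2),φ(4)) = (0,6) ∈ E(G2) ✓
  (2,5) → (φ(2),φ(5)) = (0,4) ∈ E(G2) ✓
  (2,7) → (φ(2),φ(7)) = (0,7) ∈ E(G2) ✓
  (3,5) → (φ(3),φ(5)) = (4,5) ∈ E(G2) ✓
  (3,7) → (φ(3),φ(7)) = (5,7) ∈ E(G2) ✓
  (4,5) → (φ(4),φ(5)) = (4,6) ∈ E(G2) ✓
  (5,6) → (φ(5),φ(6)) = (1,4) ∈ E(G2) ✓
  (5,7) → (φ(5),φ(7)) = (4,7) ∈ E(G2) ✓
  (5,8) → (φ(5),φ(8)) = (4,8) ∈ E(G2) ✓
  (6,7) → (φ(6),φ(7)) = (1,7) ∈ E(G2) ✓
  (7,8) → (φ(7),φ(8)) = (7,8) ∈ E(G2) ✓
All 18 edges of G1 map to edges of G2, and |E(G1)| = |E(G2)| = 18, so φ is a bijection on edges as well as vertices. Hence G1 ≅ G2.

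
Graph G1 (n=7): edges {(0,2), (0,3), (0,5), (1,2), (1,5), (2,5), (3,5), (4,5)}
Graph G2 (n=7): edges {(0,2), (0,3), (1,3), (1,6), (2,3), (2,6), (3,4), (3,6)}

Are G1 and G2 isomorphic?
Yes, isomorphic

The graphs are isomorphic.
One valid mapping φ: V(G1) → V(G2): 0→2, 1→1, 2→6, 3→0, 4→4, 5→3, 6→5

Verify φ preserves adjacency — for each edge of G1, its image is an edge of G2:
  (0,2) → (φ(0),φ(2)) = (2,6) ∈ E(G2) ✓
  (0,3) → (φ(0),φ(3)) = (0,2) ∈ E(G2) ✓
  (0,5) → (φ(0),φ(5)) = (2,3) ∈ E(G2) ✓
  (1,2) → (φ(1),φ(2)) = (1,6) ∈ E(G2) ✓
  (1,5) → (φ(1),φ(5)) = (1,3) ∈ E(G2) ✓
  (2,5) → (φ(2),φ(5)) = (3,6) ∈ E(G2) ✓
  (3,5) → (φ(3),φ(5)) = (0,3) ∈ E(G2) ✓
  (4,5) → (φ(4),φ(5)) = (3,4) ∈ E(G2) ✓
All 8 edges of G1 map to edges of G2, and |E(G1)| = |E(G2)| = 8, so φ is a bijection on edges as well as vertices. Hence G1 ≅ G2.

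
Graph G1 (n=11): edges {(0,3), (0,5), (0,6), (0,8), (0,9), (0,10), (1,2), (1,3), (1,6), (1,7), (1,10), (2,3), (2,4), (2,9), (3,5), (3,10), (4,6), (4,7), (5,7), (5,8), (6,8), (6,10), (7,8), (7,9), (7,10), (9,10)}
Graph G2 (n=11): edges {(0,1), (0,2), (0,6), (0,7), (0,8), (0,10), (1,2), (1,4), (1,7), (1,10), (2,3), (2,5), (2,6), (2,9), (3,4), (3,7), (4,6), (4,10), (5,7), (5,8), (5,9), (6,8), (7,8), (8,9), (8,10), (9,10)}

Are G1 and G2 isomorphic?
Yes, isomorphic

The graphs are isomorphic.
One valid mapping φ: V(G1) → V(G2): 0→8, 1→1, 2→4, 3→10, 4→3, 5→9, 6→7, 7→2, 8→5, 9→6, 10→0

Verify φ preserves adjacency — for each edge of G1, its image is an edge of G2:
  (0,3) → (φ(0),φ(3)) = (8,10) ∈ E(G2) ✓
  (0,5) → (φ(0),φ(5)) = (8,9) ∈ E(G2) ✓
  (0,6) → (φ(0),φ(6)) = (7,8) ∈ E(G2) ✓
  (0,8) → (φ(0),φ(8)) = (5,8) ∈ E(G2) ✓
  (0,9) → (φ(0),φ(9)) = (6,8) ∈ E(G2) ✓
  (0,10) → (φ(0),φ(10)) = (0,8) ∈ E(G2) ✓
  (1,2) → (φ(1),φ(2)) = (1,4) ∈ E(G2) ✓
  (1,3) → (φ(1),φ(3)) = (1,10) ∈ E(G2) ✓
  (1,6) → (φ(1),φ(6)) = (1,7) ∈ E(G2) ✓
  (1,7) → (φ(1),φ(7)) = (1,2) ∈ E(G2) ✓
  (1,10) → (φ(1),φ(10)) = (0,1) ∈ E(G2) ✓
  (2,3) → (φ(2),φ(3)) = (4,10) ∈ E(G2) ✓
  (2,4) → (φ(2),φ(4)) = (3,4) ∈ E(G2) ✓
  (2,9) → (φ(2),φ(9)) = (4,6) ∈ E(G2) ✓
  (3,5) → (φ(3),φ(5)) = (9,10) ∈ E(G2) ✓
  (3,10) → (φ(3),φ(10)) = (0,10) ∈ E(G2) ✓
  (4,6) → (φ(4),φ(6)) = (3,7) ∈ E(G2) ✓
  (4,7) → (φ(4),φ(7)) = (2,3) ∈ E(G2) ✓
  (5,7) → (φ(5),φ(7)) = (2,9) ∈ E(G2) ✓
  (5,8) → (φ(5),φ(8)) = (5,9) ∈ E(G2) ✓
  (6,8) → (φ(6),φ(8)) = (5,7) ∈ E(G2) ✓
  (6,10) → (φ(6),φ(10)) = (0,7) ∈ E(G2) ✓
  (7,8) → (φ(7),φ(8)) = (2,5) ∈ E(G2) ✓
  (7,9) → (φ(7),φ(9)) = (2,6) ∈ E(G2) ✓
  (7,10) → (φ(7),φ(10)) = (0,2) ∈ E(G2) ✓
  (9,10) → (φ(9),φ(10)) = (0,6) ∈ E(G2) ✓
All 26 edges of G1 map to edges of G2, and |E(G1)| = |E(G2)| = 26, so φ is a bijection on edges as well as vertices. Hence G1 ≅ G2.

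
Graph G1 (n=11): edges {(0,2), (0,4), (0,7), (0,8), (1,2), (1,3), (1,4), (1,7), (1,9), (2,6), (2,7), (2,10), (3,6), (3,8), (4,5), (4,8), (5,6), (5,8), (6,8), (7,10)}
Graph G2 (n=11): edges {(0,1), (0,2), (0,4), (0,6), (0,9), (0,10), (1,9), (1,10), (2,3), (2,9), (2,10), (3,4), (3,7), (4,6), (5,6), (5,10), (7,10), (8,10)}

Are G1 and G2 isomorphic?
No, not isomorphic

The graphs are NOT isomorphic.

Degrees in G1: deg(0)=4, deg(1)=5, deg(2)=5, deg(3)=3, deg(4)=4, deg(5)=3, deg(6)=4, deg(7)=4, deg(8)=5, deg(9)=1, deg(10)=2.
Sorted degree sequence of G1: [5, 5, 5, 4, 4, 4, 4, 3, 3, 2, 1].
Degrees in G2: deg(0)=6, deg(1)=3, deg(2)=4, deg(3)=3, deg(4)=3, deg(5)=2, deg(6)=3, deg(7)=2, deg(8)=1, deg(9)=3, deg(10)=6.
Sorted degree sequence of G2: [6, 6, 4, 3, 3, 3, 3, 3, 2, 2, 1].
The (sorted) degree sequence is an isomorphism invariant, so since G1 and G2 have different degree sequences they cannot be isomorphic.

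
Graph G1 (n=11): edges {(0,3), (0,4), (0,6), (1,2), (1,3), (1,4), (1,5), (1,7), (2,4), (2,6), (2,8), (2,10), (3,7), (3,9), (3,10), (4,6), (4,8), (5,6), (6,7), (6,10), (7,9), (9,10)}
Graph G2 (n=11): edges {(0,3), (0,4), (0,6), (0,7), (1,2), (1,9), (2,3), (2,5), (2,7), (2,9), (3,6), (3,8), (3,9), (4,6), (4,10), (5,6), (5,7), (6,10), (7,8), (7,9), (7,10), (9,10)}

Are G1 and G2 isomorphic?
Yes, isomorphic

The graphs are isomorphic.
One valid mapping φ: V(G1) → V(G2): 0→5, 1→3, 2→9, 3→6, 4→2, 5→8, 6→7, 7→0, 8→1, 9→4, 10→10

Verify φ preserves adjacency — for each edge of G1, its image is an edge of G2:
  (0,3) → (φ(0),φ(3)) = (5,6) ∈ E(G2) ✓
  (0,4) → (φ(0),φ(4)) = (2,5) ∈ E(G2) ✓
  (0,6) → (φ(0),φ(6)) = (5,7) ∈ E(G2) ✓
  (1,2) → (φ(1),φ(2)) = (3,9) ∈ E(G2) ✓
  (1,3) → (φ(1),φ(3)) = (3,6) ∈ E(G2) ✓
  (1,4) → (φ(1),φ(4)) = (2,3) ∈ E(G2) ✓
  (1,5) → (φ(1),φ(5)) = (3,8) ∈ E(G2) ✓
  (1,7) → (φ(1),φ(7)) = (0,3) ∈ E(G2) ✓
  (2,4) → (φ(2),φ(4)) = (2,9) ∈ E(G2) ✓
  (2,6) → (φ(2),φ(6)) = (7,9) ∈ E(G2) ✓
  (2,8) → (φ(2),φ(8)) = (1,9) ∈ E(G2) ✓
  (2,10) → (φ(2),φ(10)) = (9,10) ∈ E(G2) ✓
  (3,7) → (φ(3),φ(7)) = (0,6) ∈ E(G2) ✓
  (3,9) → (φ(3),φ(9)) = (4,6) ∈ E(G2) ✓
  (3,10) → (φ(3),φ(10)) = (6,10) ∈ E(G2) ✓
  (4,6) → (φ(4),φ(6)) = (2,7) ∈ E(G2) ✓
  (4,8) → (φ(4),φ(8)) = (1,2) ∈ E(G2) ✓
  (5,6) → (φ(5),φ(6)) = (7,8) ∈ E(G2) ✓
  (6,7) → (φ(6),φ(7)) = (0,7) ∈ E(G2) ✓
  (6,10) → (φ(6),φ(10)) = (7,10) ∈ E(G2) ✓
  (7,9) → (φ(7),φ(9)) = (0,4) ∈ E(G2) ✓
  (9,10) → (φ(9),φ(10)) = (4,10) ∈ E(G2) ✓
All 22 edges of G1 map to edges of G2, and |E(G1)| = |E(G2)| = 22, so φ is a bijection on edges as well as vertices. Hence G1 ≅ G2.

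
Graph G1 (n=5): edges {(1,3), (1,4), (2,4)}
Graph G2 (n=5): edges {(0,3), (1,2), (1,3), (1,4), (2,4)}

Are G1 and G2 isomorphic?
No, not isomorphic

The graphs are NOT isomorphic.

Degrees in G1: deg(0)=0, deg(1)=2, deg(2)=1, deg(3)=1, deg(4)=2.
Sorted degree sequence of G1: [2, 2, 1, 1, 0].
Degrees in G2: deg(0)=1, deg(1)=3, deg(2)=2, deg(3)=2, deg(4)=2.
Sorted degree sequence of G2: [3, 2, 2, 2, 1].
The (sorted) degree sequence is an isomorphism invariant, so since G1 and G2 have different degree sequences they cannot be isomorphic.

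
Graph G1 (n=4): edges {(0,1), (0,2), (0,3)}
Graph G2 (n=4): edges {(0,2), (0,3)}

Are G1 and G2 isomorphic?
No, not isomorphic

The graphs are NOT isomorphic.

Counting edges: G1 has 3 edge(s); G2 has 2 edge(s).
Edge count is an isomorphism invariant (a bijection on vertices induces a bijection on edges), so differing edge counts rule out isomorphism.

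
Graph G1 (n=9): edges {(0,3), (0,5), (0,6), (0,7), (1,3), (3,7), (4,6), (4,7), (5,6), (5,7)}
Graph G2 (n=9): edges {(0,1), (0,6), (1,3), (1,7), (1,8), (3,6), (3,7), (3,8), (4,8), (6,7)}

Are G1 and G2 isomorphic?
Yes, isomorphic

The graphs are isomorphic.
One valid mapping φ: V(G1) → V(G2): 0→3, 1→4, 2→5, 3→8, 4→0, 5→7, 6→6, 7→1, 8→2

Verify φ preserves adjacency — for each edge of G1, its image is an edge of G2:
  (0,3) → (φ(0),φ(3)) = (3,8) ∈ E(G2) ✓
  (0,5) → (φ(0),φ(5)) = (3,7) ∈ E(G2) ✓
  (0,6) → (φ(0),φ(6)) = (3,6) ∈ E(G2) ✓
  (0,7) → (φ(0),φ(7)) = (1,3) ∈ E(G2) ✓
  (1,3) → (φ(1),φ(3)) = (4,8) ∈ E(G2) ✓
  (3,7) → (φ(3),φ(7)) = (1,8) ∈ E(G2) ✓
  (4,6) → (φ(4),φ(6)) = (0,6) ∈ E(G2) ✓
  (4,7) → (φ(4),φ(7)) = (0,1) ∈ E(G2) ✓
  (5,6) → (φ(5),φ(6)) = (6,7) ∈ E(G2) ✓
  (5,7) → (φ(5),φ(7)) = (1,7) ∈ E(G2) ✓
All 10 edges of G1 map to edges of G2, and |E(G1)| = |E(G2)| = 10, so φ is a bijection on edges as well as vertices. Hence G1 ≅ G2.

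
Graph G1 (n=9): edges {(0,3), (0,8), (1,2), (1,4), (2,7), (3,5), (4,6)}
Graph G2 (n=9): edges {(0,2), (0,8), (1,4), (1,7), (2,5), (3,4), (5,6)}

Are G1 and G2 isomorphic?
Yes, isomorphic

The graphs are isomorphic.
One valid mapping φ: V(G1) → V(G2): 0→1, 1→2, 2→5, 3→4, 4→0, 5→3, 6→8, 7→6, 8→7

Verify φ preserves adjacency — for each edge of G1, its image is an edge of G2:
  (0,3) → (φ(0),φ(3)) = (1,4) ∈ E(G2) ✓
  (0,8) → (φ(0),φ(8)) = (1,7) ∈ E(G2) ✓
  (1,2) → (φ(1),φ(2)) = (2,5) ∈ E(G2) ✓
  (1,4) → (φ(1),φ(4)) = (0,2) ∈ E(G2) ✓
  (2,7) → (φ(2),φ(7)) = (5,6) ∈ E(G2) ✓
  (3,5) → (φ(3),φ(5)) = (3,4) ∈ E(G2) ✓
  (4,6) → (φ(4),φ(6)) = (0,8) ∈ E(G2) ✓
All 7 edges of G1 map to edges of G2, and |E(G1)| = |E(G2)| = 7, so φ is a bijection on edges as well as vertices. Hence G1 ≅ G2.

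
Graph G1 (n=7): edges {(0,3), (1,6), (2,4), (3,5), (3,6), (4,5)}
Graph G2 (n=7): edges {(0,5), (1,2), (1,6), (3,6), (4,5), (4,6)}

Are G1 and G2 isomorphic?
Yes, isomorphic

The graphs are isomorphic.
One valid mapping φ: V(G1) → V(G2): 0→3, 1→2, 2→0, 3→6, 4→5, 5→4, 6→1

Verify φ preserves adjacency — for each edge of G1, its image is an edge of G2:
  (0,3) → (φ(0),φ(3)) = (3,6) ∈ E(G2) ✓
  (1,6) → (φ(1),φ(6)) = (1,2) ∈ E(G2) ✓
  (2,4) → (φ(2),φ(4)) = (0,5) ∈ E(G2) ✓
  (3,5) → (φ(3),φ(5)) = (4,6) ∈ E(G2) ✓
  (3,6) → (φ(3),φ(6)) = (1,6) ∈ E(G2) ✓
  (4,5) → (φ(4),φ(5)) = (4,5) ∈ E(G2) ✓
All 6 edges of G1 map to edges of G2, and |E(G1)| = |E(G2)| = 6, so φ is a bijection on edges as well as vertices. Hence G1 ≅ G2.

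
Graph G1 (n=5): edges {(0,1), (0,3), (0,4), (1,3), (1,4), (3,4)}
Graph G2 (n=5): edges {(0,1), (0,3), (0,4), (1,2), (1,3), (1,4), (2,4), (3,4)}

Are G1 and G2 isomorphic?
No, not isomorphic

The graphs are NOT isomorphic.

Counting edges: G1 has 6 edge(s); G2 has 8 edge(s).
Edge count is an isomorphism invariant (a bijection on vertices induces a bijection on edges), so differing edge counts rule out isomorphism.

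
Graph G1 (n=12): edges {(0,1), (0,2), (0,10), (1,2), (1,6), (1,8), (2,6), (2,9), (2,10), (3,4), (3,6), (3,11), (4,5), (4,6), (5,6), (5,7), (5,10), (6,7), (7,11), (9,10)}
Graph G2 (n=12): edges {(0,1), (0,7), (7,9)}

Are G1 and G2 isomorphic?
No, not isomorphic

The graphs are NOT isomorphic.

Connected components of G1: 1 component(s) with vertex sets [[0, 1, 2, 3, 4, 5, 6, 7, 8, 9, 10, 11]], sizes [12].
Connected components of G2: 9 component(s) with vertex sets [[2], [3], [4], [5], [6], [8], [10], [11], [0, 1, 7, 9]], sizes [1, 1, 1, 1, 1, 1, 1, 1, 4].
The number of connected components (and the multiset of component sizes) is an isomorphism invariant — an isomorphism maps each component of G1 bijectively onto a component of G2. Since G1 has 1 component(s) and G2 has 9, they cannot be isomorphic.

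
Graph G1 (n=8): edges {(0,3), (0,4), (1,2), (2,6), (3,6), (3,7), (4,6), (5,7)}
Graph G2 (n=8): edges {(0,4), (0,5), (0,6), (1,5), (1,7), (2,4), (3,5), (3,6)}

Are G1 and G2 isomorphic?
Yes, isomorphic

The graphs are isomorphic.
One valid mapping φ: V(G1) → V(G2): 0→3, 1→2, 2→4, 3→5, 4→6, 5→7, 6→0, 7→1

Verify φ preserves adjacency — for each edge of G1, its image is an edge of G2:
  (0,3) → (φ(0),φ(3)) = (3,5) ∈ E(G2) ✓
  (0,4) → (φ(0),φ(4)) = (3,6) ∈ E(G2) ✓
  (1,2) → (φ(1),φ(2)) = (2,4) ∈ E(G2) ✓
  (2,6) → (φ(2),φ(6)) = (0,4) ∈ E(G2) ✓
  (3,6) → (φ(3),φ(6)) = (0,5) ∈ E(G2) ✓
  (3,7) → (φ(3),φ(7)) = (1,5) ∈ E(G2) ✓
  (4,6) → (φ(4),φ(6)) = (0,6) ∈ E(G2) ✓
  (5,7) → (φ(5),φ(7)) = (1,7) ∈ E(G2) ✓
All 8 edges of G1 map to edges of G2, and |E(G1)| = |E(G2)| = 8, so φ is a bijection on edges as well as vertices. Hence G1 ≅ G2.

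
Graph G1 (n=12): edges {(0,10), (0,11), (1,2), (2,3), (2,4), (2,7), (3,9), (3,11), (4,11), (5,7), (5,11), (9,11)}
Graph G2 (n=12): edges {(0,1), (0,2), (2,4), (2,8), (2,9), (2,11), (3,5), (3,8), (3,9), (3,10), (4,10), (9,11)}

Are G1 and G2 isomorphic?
Yes, isomorphic

The graphs are isomorphic.
One valid mapping φ: V(G1) → V(G2): 0→0, 1→5, 2→3, 3→9, 4→8, 5→4, 6→7, 7→10, 8→6, 9→11, 10→1, 11→2

Verify φ preserves adjacency — for each edge of G1, its image is an edge of G2:
  (0,10) → (φ(0),φ(10)) = (0,1) ∈ E(G2) ✓
  (0,11) → (φ(0),φ(11)) = (0,2) ∈ E(G2) ✓
  (1,2) → (φ(1),φ(2)) = (3,5) ∈ E(G2) ✓
  (2,3) → (φ(2),φ(3)) = (3,9) ∈ E(G2) ✓
  (2,4) → (φ(2),φ(4)) = (3,8) ∈ E(G2) ✓
  (2,7) → (φ(2),φ(7)) = (3,10) ∈ E(G2) ✓
  (3,9) → (φ(3),φ(9)) = (9,11) ∈ E(G2) ✓
  (3,11) → (φ(3),φ(11)) = (2,9) ∈ E(G2) ✓
  (4,11) → (φ(4),φ(11)) = (2,8) ∈ E(G2) ✓
  (5,7) → (φ(5),φ(7)) = (4,10) ∈ E(G2) ✓
  (5,11) → (φ(5),φ(11)) = (2,4) ∈ E(G2) ✓
  (9,11) → (φ(9),φ(11)) = (2,11) ∈ E(G2) ✓
All 12 edges of G1 map to edges of G2, and |E(G1)| = |E(G2)| = 12, so φ is a bijection on edges as well as vertices. Hence G1 ≅ G2.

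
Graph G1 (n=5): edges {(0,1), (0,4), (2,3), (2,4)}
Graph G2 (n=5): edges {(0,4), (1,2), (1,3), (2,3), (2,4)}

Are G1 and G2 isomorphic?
No, not isomorphic

The graphs are NOT isomorphic.

Counting triangles (3-cliques): G1 has 0, G2 has 1.
Triangle count is an isomorphism invariant, so differing triangle counts rule out isomorphism.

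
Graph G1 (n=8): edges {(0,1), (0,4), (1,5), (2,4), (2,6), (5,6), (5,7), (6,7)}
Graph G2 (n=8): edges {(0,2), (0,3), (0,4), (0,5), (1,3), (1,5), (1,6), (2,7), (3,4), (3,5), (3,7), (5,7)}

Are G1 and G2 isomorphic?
No, not isomorphic

The graphs are NOT isomorphic.

Connected components of G1: 2 component(s) with vertex sets [[3], [0, 1, 2, 4, 5, 6, 7]], sizes [1, 7].
Connected components of G2: 1 component(s) with vertex sets [[0, 1, 2, 3, 4, 5, 6, 7]], sizes [8].
The number of connected components (and the multiset of component sizes) is an isomorphism invariant — an isomorphism maps each component of G1 bijectively onto a component of G2. Since G1 has 2 component(s) and G2 has 1, they cannot be isomorphic.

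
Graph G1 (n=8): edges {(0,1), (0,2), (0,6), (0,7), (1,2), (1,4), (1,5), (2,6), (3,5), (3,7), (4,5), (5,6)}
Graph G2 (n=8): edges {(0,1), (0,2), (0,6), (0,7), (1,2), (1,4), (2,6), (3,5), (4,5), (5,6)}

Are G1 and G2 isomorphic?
No, not isomorphic

The graphs are NOT isomorphic.

Counting edges: G1 has 12 edge(s); G2 has 10 edge(s).
Edge count is an isomorphism invariant (a bijection on vertices induces a bijection on edges), so differing edge counts rule out isomorphism.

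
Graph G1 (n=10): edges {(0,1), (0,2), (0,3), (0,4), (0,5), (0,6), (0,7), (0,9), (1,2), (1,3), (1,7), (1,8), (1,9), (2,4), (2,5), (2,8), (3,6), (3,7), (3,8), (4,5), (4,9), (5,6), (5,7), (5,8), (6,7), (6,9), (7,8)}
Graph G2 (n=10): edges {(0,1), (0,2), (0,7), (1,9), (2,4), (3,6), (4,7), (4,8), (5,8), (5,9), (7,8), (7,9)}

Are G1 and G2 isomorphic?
No, not isomorphic

The graphs are NOT isomorphic.

Connected components of G1: 1 component(s) with vertex sets [[0, 1, 2, 3, 4, 5, 6, 7, 8, 9]], sizes [10].
Connected components of G2: 2 component(s) with vertex sets [[3, 6], [0, 1, 2, 4, 5, 7, 8, 9]], sizes [2, 8].
The number of connected components (and the multiset of component sizes) is an isomorphism invariant — an isomorphism maps each component of G1 bijectively onto a component of G2. Since G1 has 1 component(s) and G2 has 2, they cannot be isomorphic.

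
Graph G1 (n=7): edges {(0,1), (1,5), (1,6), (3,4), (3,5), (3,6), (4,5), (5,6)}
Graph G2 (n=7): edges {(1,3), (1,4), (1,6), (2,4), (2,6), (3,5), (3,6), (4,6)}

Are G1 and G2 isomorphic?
Yes, isomorphic

The graphs are isomorphic.
One valid mapping φ: V(G1) → V(G2): 0→5, 1→3, 2→0, 3→4, 4→2, 5→6, 6→1

Verify φ preserves adjacency — for each edge of G1, its image is an edge of G2:
  (0,1) → (φ(0),φ(1)) = (3,5) ∈ E(G2) ✓
  (1,5) → (φ(1),φ(5)) = (3,6) ∈ E(G2) ✓
  (1,6) → (φ(1),φ(6)) = (1,3) ∈ E(G2) ✓
  (3,4) → (φ(3),φ(4)) = (2,4) ∈ E(G2) ✓
  (3,5) → (φ(3),φ(5)) = (4,6) ∈ E(G2) ✓
  (3,6) → (φ(3),φ(6)) = (1,4) ∈ E(G2) ✓
  (4,5) → (φ(4),φ(5)) = (2,6) ∈ E(G2) ✓
  (5,6) → (φ(5),φ(6)) = (1,6) ∈ E(G2) ✓
All 8 edges of G1 map to edges of G2, and |E(G1)| = |E(G2)| = 8, so φ is a bijection on edges as well as vertices. Hence G1 ≅ G2.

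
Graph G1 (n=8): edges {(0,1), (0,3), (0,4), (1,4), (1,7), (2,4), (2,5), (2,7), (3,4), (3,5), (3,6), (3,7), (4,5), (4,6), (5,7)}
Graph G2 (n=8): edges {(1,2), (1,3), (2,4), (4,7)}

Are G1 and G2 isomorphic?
No, not isomorphic

The graphs are NOT isomorphic.

Connected components of G1: 1 component(s) with vertex sets [[0, 1, 2, 3, 4, 5, 6, 7]], sizes [8].
Connected components of G2: 4 component(s) with vertex sets [[0], [5], [6], [1, 2, 3, 4, 7]], sizes [1, 1, 1, 5].
The number of connected components (and the multiset of component sizes) is an isomorphism invariant — an isomorphism maps each component of G1 bijectively onto a component of G2. Since G1 has 1 component(s) and G2 has 4, they cannot be isomorphic.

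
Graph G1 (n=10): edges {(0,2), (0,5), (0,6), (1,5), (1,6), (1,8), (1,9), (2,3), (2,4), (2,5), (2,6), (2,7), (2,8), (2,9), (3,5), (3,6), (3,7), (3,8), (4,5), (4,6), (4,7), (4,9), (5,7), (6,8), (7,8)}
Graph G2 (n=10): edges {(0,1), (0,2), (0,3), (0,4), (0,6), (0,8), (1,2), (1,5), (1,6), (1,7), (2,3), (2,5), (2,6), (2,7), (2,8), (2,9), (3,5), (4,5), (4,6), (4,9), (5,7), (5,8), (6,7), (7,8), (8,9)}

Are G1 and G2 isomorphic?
Yes, isomorphic

The graphs are isomorphic.
One valid mapping φ: V(G1) → V(G2): 0→3, 1→4, 2→2, 3→1, 4→8, 5→5, 6→0, 7→7, 8→6, 9→9

Verify φ preserves adjacency — for each edge of G1, its image is an edge of G2:
  (0,2) → (φ(0),φ(2)) = (2,3) ∈ E(G2) ✓
  (0,5) → (φ(0),φ(5)) = (3,5) ∈ E(G2) ✓
  (0,6) → (φ(0),φ(6)) = (0,3) ∈ E(G2) ✓
  (1,5) → (φ(1),φ(5)) = (4,5) ∈ E(G2) ✓
  (1,6) → (φ(1),φ(6)) = (0,4) ∈ E(G2) ✓
  (1,8) → (φ(1),φ(8)) = (4,6) ∈ E(G2) ✓
  (1,9) → (φ(1),φ(9)) = (4,9) ∈ E(G2) ✓
  (2,3) → (φ(2),φ(3)) = (1,2) ∈ E(G2) ✓
  (2,4) → (φ(2),φ(4)) = (2,8) ∈ E(G2) ✓
  (2,5) → (φ(2),φ(5)) = (2,5) ∈ E(G2) ✓
  (2,6) → (φ(2),φ(6)) = (0,2) ∈ E(G2) ✓
  (2,7) → (φ(2),φ(7)) = (2,7) ∈ E(G2) ✓
  (2,8) → (φ(2),φ(8)) = (2,6) ∈ E(G2) ✓
  (2,9) → (φ(2),φ(9)) = (2,9) ∈ E(G2) ✓
  (3,5) → (φ(3),φ(5)) = (1,5) ∈ E(G2) ✓
  (3,6) → (φ(3),φ(6)) = (0,1) ∈ E(G2) ✓
  (3,7) → (φ(3),φ(7)) = (1,7) ∈ E(G2) ✓
  (3,8) → (φ(3),φ(8)) = (1,6) ∈ E(G2) ✓
  (4,5) → (φ(4),φ(5)) = (5,8) ∈ E(G2) ✓
  (4,6) → (φ(4),φ(6)) = (0,8) ∈ E(G2) ✓
  (4,7) → (φ(4),φ(7)) = (7,8) ∈ E(G2) ✓
  (4,9) → (φ(4),φ(9)) = (8,9) ∈ E(G2) ✓
  (5,7) → (φ(5),φ(7)) = (5,7) ∈ E(G2) ✓
  (6,8) → (φ(6),φ(8)) = (0,6) ∈ E(G2) ✓
  (7,8) → (φ(7),φ(8)) = (6,7) ∈ E(G2) ✓
All 25 edges of G1 map to edges of G2, and |E(G1)| = |E(G2)| = 25, so φ is a bijection on edges as well as vertices. Hence G1 ≅ G2.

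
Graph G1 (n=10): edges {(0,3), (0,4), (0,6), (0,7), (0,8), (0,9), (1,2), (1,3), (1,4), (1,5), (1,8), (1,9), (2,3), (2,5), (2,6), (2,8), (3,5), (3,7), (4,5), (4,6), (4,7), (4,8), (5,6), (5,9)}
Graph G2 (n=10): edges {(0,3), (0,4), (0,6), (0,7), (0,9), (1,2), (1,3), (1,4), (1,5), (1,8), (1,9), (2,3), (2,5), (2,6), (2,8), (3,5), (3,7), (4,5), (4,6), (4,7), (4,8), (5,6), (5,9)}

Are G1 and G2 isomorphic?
No, not isomorphic

The graphs are NOT isomorphic.

Counting edges: G1 has 24 edge(s); G2 has 23 edge(s).
Edge count is an isomorphism invariant (a bijection on vertices induces a bijection on edges), so differing edge counts rule out isomorphism.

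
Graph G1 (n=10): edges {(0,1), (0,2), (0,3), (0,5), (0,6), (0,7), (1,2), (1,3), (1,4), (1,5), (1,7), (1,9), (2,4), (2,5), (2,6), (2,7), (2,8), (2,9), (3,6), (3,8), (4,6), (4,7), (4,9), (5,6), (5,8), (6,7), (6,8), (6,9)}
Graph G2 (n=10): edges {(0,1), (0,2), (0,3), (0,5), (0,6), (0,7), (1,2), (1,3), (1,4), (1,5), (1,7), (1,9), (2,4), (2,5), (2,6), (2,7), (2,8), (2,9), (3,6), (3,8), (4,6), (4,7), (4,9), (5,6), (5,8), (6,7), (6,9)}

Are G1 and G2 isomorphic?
No, not isomorphic

The graphs are NOT isomorphic.

Counting edges: G1 has 28 edge(s); G2 has 27 edge(s).
Edge count is an isomorphism invariant (a bijection on vertices induces a bijection on edges), so differing edge counts rule out isomorphism.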